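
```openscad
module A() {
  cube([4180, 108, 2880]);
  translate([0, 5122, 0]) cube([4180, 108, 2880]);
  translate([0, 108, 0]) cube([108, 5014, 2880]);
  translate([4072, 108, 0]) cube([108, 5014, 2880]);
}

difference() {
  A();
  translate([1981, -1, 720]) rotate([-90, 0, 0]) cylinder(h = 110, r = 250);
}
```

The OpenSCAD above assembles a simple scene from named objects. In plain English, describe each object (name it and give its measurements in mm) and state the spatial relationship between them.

A is a box-shaped house frame (walls only): outside footprint 4180×5230 mm, wall height 2880 mm, wall thickness 108 mm. The two y-facing walls run the full x-width; the two x-facing walls fit between the inner faces of the y-facing walls.

The house frame has a circular hole of radius 250 mm through its front wall, centred at (x = 1981, z = 720).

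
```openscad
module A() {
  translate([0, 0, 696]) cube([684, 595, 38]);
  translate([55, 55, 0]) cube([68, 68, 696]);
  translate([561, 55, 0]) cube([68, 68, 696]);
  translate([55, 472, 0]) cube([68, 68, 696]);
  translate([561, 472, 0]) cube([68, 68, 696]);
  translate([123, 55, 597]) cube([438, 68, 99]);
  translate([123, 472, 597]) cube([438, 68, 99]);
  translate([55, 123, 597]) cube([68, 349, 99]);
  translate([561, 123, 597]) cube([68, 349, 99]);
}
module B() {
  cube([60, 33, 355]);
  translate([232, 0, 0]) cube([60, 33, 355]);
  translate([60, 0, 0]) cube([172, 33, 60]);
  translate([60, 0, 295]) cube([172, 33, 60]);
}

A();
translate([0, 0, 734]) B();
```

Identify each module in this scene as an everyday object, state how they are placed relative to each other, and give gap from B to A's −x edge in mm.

A is a table. B is a picture frame. The picture frame is on top of the table. The gap from the picture frame to the table's −x edge is 0 mm.

The picture frame's min-x is at 0; the table's min-x is 0; gap = 0 mm.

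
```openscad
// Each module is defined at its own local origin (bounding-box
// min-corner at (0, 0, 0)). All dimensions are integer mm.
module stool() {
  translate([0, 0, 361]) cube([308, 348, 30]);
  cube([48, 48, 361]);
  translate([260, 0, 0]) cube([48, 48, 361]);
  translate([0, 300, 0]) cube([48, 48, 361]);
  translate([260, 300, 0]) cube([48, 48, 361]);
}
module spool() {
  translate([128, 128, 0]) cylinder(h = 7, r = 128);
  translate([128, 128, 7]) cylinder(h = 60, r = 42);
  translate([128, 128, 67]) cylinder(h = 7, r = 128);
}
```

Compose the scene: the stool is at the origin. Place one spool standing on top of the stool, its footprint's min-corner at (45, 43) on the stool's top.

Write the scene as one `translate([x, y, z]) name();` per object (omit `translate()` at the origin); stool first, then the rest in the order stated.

stool();
translate([45, 43, 391]) spool();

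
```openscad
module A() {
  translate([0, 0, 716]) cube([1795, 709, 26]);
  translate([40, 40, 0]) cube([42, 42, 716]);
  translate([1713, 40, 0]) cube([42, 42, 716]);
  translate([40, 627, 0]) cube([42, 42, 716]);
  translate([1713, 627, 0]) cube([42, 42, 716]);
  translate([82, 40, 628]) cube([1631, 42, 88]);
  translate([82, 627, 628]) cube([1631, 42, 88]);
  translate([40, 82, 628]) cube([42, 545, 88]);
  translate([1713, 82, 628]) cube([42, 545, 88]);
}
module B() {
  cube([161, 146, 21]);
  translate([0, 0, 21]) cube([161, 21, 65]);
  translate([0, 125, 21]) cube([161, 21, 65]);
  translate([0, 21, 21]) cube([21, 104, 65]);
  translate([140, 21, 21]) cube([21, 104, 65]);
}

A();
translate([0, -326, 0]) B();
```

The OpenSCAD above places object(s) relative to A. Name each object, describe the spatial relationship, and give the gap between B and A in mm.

The open box's nearest face is 180 mm from the table's −y face.

A is a table. B is an open box. The open box is on the floor beside the table on its −y side. The gap between the open box and the table is 180 mm.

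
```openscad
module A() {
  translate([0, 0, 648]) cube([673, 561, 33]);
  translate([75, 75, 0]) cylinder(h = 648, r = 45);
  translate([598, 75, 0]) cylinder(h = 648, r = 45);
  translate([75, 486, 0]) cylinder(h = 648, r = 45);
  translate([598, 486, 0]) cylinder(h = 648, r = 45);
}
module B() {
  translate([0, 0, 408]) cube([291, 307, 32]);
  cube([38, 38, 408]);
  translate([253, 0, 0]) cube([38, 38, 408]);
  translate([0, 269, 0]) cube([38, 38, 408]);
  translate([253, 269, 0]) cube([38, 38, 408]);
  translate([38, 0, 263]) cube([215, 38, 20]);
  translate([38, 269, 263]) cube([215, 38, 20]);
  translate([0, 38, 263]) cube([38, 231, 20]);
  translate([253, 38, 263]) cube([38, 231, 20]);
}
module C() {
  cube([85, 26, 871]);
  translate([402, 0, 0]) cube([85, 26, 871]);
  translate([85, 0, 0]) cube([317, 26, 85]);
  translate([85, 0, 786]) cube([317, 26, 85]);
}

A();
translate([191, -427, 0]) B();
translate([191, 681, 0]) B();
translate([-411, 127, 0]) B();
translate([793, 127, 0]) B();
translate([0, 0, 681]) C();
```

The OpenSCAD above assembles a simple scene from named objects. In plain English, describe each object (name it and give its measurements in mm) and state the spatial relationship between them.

A is a rectangular dining table. The top is 673×561×33 mm with its upper surface at z = 681 mm. It stands on four round legs of 90 mm diameter, each leg's bounding box inset 30 mm from the nearest pair of top edges, running from the floor to the underside of the top.

B is a four-legged stool. The seat is 291×307 mm, 32 mm thick, top at z = 440 mm. It stands on four square legs, each 38×38 mm in cross-section, from z = 0 to the seat underside, each flush with a corner of the seat. Four stretchers, 38 mm wide and 20 mm tall, connect adjacent legs with their undersides at z = 263 mm, each running between the inner faces of the legs it joins and aligned with the legs' outer faces on the other axis.

C is a rectangular picture frame lying in the x–z plane (depth along y). The opening is 317 mm wide (x) by 701 mm tall (z), surrounded by a border 85 mm wide on all four sides. The frame is 26 mm deep and is made of two full-height vertical stiles with two horizontal rails fitted between them.

Four stools sit around the table at the −y, +y, −x, +x sides. The picture frame is on top of the table.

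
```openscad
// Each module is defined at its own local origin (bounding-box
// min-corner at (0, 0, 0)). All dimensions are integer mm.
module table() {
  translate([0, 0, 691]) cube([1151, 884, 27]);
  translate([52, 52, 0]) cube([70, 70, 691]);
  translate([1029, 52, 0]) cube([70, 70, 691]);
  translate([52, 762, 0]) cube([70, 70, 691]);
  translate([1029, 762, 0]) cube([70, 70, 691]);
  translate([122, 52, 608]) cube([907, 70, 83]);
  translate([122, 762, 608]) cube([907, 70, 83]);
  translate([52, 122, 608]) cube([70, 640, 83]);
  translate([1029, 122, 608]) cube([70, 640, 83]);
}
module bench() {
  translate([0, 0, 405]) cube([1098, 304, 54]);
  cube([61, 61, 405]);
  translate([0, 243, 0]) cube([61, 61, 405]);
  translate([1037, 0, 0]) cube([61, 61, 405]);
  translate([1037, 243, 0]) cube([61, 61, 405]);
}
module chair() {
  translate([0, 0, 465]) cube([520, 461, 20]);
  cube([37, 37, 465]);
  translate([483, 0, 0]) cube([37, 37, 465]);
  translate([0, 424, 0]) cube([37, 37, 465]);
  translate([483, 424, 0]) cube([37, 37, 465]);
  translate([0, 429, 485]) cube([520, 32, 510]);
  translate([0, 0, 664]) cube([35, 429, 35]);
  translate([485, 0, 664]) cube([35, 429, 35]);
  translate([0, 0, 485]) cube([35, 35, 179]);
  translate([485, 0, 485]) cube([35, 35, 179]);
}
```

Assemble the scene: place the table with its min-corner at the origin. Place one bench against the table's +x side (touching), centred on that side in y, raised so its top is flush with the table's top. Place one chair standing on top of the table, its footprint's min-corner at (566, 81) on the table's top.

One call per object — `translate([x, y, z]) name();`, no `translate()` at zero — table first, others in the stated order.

table();
translate([1151, 290, 259]) bench();
translate([566, 81, 718]) chair();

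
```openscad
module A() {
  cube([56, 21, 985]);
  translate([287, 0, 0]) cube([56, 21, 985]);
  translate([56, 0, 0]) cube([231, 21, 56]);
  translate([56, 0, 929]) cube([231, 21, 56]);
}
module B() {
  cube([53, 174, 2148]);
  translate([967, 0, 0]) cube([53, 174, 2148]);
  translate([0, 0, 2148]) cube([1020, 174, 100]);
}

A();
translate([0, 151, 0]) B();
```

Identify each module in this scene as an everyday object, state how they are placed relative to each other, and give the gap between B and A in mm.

A is a picture frame. B is a door frame. The door frame is on the floor beside the picture frame on its +y side. The gap between the door frame and the picture frame is 130 mm.

The door frame's nearest face is 130 mm from the picture frame's +y face.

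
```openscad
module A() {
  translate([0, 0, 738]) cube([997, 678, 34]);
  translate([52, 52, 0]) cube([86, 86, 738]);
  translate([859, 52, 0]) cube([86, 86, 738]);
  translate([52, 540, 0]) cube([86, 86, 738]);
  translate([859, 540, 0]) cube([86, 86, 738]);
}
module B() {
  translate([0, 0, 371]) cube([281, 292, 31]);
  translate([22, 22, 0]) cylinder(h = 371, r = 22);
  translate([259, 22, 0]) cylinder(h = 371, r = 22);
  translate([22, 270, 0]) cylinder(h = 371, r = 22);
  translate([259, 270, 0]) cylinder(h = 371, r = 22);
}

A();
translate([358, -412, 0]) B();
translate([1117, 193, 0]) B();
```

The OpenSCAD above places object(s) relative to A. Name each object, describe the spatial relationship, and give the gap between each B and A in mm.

A is a table. B is a stool. Two stools sit around the table at the −y, +x sides. The gap between each stool and the table is 120 mm.

Each stool's nearest face is 120 mm from the table's bounding box.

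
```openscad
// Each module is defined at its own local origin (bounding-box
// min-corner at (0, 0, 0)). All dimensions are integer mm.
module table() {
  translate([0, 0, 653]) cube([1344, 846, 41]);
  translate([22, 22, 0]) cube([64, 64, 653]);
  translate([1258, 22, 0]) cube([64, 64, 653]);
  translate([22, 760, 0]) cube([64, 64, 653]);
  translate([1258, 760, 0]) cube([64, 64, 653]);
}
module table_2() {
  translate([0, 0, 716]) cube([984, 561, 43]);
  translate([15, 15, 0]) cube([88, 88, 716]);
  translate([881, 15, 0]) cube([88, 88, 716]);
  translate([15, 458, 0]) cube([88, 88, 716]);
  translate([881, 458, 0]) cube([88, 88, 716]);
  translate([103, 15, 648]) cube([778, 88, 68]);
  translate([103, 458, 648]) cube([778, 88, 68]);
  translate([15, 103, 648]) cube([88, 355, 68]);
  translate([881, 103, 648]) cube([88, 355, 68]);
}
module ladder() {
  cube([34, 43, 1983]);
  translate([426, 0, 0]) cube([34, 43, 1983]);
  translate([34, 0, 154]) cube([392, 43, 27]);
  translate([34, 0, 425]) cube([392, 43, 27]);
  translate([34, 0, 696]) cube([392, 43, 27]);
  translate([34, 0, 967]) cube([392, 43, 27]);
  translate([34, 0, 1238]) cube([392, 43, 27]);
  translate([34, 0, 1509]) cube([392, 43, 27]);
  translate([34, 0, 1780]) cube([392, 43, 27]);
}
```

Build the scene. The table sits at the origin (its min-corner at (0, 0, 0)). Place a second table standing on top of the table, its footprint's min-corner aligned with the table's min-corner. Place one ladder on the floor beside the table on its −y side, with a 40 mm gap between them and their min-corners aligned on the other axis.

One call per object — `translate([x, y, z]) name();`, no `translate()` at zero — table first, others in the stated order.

table();
translate([0, 0, 694]) table_2();
translate([0, -83, 0]) ladder();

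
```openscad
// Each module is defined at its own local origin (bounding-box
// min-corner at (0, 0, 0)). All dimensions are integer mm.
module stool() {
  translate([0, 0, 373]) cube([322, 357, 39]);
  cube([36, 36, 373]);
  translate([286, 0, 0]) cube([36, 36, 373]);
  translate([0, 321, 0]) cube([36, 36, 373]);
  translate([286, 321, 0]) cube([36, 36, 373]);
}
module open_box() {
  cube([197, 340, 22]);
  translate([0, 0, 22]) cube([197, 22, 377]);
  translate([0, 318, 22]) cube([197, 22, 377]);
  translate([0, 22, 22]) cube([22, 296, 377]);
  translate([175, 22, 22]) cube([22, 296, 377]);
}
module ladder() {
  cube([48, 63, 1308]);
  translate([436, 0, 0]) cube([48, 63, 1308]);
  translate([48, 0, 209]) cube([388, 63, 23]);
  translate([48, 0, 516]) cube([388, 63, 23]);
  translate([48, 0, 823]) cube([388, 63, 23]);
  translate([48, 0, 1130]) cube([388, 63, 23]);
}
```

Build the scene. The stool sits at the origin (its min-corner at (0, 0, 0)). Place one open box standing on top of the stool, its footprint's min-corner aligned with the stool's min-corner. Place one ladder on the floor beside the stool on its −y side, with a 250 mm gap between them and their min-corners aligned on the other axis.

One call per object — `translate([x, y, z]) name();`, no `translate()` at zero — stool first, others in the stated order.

stool();
translate([0, 0, 412]) open_box();
translate([0, -313, 0]) ladder();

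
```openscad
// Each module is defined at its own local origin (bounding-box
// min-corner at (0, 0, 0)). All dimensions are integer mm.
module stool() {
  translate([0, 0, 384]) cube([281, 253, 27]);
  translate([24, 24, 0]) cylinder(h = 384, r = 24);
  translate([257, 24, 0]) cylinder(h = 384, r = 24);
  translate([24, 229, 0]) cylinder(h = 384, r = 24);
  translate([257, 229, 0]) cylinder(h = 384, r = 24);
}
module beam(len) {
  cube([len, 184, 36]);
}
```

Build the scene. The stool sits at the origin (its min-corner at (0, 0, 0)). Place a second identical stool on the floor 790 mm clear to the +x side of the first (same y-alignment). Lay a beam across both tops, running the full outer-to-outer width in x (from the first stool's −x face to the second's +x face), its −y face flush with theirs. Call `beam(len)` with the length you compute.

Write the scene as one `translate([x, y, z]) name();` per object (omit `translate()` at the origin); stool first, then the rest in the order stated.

stool();
translate([1071, 0, 0]) stool();
translate([0, 0, 411]) beam(1352);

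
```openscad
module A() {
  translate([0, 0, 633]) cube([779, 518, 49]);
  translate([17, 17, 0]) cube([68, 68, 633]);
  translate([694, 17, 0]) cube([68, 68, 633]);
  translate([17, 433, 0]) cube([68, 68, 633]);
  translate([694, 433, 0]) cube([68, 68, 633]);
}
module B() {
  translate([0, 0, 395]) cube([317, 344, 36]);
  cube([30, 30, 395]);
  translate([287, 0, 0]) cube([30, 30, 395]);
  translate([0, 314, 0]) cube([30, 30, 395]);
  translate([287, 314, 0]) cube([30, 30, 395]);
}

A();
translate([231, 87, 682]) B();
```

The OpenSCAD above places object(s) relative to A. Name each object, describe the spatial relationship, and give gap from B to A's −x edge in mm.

The stool's min-x is at 231; the table's min-x is 0; gap = 231 mm.

A is a table. B is a stool. The stool is on top of the table, centred. The gap from the stool to the table's −x edge is 231 mm.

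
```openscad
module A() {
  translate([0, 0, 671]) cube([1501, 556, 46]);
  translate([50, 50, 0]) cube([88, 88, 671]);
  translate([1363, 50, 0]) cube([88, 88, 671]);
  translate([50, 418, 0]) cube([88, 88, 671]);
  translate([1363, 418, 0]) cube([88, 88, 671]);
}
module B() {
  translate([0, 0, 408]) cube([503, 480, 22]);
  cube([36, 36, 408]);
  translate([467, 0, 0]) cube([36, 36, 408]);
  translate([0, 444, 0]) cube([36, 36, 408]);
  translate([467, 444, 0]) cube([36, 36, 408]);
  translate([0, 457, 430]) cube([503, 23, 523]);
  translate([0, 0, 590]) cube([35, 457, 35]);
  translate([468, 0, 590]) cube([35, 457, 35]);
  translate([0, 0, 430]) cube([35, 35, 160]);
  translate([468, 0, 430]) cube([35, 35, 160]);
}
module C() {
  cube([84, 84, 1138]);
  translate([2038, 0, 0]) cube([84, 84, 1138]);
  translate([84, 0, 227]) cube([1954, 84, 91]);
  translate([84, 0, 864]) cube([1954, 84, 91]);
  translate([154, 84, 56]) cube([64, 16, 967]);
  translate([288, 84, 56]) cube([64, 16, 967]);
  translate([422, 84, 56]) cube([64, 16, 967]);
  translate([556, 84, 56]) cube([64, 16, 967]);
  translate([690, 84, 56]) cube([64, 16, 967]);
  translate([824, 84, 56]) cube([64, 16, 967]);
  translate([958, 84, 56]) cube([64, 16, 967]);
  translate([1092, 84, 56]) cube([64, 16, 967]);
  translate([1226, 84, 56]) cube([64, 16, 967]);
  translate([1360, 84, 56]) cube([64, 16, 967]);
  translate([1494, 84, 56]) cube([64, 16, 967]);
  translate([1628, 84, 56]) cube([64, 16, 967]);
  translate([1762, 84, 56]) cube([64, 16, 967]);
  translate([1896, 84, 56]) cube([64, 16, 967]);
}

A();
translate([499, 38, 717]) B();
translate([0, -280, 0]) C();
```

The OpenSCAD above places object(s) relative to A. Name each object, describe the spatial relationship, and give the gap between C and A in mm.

The fence section's nearest face is 180 mm from the table's −y face.

A is a table. B is a chair. C is a fence section. The chair is on top of the table, centred. The fence section is on the floor beside the table on its −y side. The gap between the fence section and the table is 180 mm.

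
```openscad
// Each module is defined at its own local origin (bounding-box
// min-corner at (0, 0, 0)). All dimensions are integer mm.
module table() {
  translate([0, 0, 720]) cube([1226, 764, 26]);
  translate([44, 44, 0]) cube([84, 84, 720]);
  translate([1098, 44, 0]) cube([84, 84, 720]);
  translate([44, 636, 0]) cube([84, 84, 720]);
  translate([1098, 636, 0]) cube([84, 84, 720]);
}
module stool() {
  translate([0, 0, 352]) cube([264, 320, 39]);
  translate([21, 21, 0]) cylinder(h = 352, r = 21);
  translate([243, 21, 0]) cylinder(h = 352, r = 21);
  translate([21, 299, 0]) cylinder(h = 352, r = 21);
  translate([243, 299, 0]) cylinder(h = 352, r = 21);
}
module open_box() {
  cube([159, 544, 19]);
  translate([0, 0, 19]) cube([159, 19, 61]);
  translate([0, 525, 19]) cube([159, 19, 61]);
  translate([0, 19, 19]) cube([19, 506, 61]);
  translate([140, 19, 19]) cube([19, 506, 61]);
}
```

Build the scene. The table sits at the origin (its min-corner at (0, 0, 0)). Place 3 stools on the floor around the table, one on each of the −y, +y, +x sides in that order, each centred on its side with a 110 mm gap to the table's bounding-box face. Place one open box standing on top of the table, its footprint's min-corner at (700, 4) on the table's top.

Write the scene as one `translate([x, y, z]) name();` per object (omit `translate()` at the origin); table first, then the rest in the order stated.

table();
translate([481, -430, 0]) stool();
translate([481, 874, 0]) stool();
translate([1336, 222, 0]) stool();
translate([700, 4, 746]) open_box();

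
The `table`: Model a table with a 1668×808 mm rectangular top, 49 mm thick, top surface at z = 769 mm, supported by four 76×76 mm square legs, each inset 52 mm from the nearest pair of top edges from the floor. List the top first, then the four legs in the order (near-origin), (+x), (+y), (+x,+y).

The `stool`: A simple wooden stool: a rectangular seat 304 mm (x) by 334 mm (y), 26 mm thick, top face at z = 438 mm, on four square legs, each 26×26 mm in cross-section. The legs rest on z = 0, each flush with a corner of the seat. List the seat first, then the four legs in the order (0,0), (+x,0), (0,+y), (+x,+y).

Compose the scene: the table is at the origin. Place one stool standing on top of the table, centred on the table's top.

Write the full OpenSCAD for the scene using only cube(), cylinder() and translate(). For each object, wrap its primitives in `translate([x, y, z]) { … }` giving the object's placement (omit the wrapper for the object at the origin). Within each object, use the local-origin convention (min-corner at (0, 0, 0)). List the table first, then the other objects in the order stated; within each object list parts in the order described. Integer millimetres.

translate([0, 0, 720]) cube([1668, 808, 49]);
translate([52, 52, 0]) cube([76, 76, 720]);
translate([1540, 52, 0]) cube([76, 76, 720]);
translate([52, 680, 0]) cube([76, 76, 720]);
translate([1540, 680, 0]) cube([76, 76, 720]);
translate([682, 237, 769]) {
  translate([0, 0, 412]) cube([304, 334, 26]);
  cube([26, 26, 412]);
  translate([278, 0, 0]) cube([26, 26, 412]);
  translate([0, 308, 0]) cube([26, 26, 412]);
  translate([278, 308, 0]) cube([26, 26, 412]);
}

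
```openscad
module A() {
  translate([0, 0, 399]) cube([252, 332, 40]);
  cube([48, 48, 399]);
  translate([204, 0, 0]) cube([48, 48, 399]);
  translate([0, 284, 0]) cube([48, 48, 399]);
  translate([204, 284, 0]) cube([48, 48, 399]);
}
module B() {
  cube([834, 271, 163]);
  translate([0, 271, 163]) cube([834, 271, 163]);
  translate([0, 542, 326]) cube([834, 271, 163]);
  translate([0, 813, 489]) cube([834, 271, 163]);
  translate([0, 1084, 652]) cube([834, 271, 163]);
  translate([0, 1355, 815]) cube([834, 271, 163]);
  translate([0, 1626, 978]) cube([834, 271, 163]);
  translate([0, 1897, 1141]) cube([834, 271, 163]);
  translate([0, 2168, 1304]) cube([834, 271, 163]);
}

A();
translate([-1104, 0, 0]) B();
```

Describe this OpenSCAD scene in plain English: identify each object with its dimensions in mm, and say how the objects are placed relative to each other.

A is a four-legged stool. The seat is 252×332 mm, 40 mm thick, top at z = 439 mm. It stands on four square legs, each 48×48 mm in cross-section, from z = 0 to the seat underside, each flush with a corner of the seat.

B is a straight staircase of 9 solid steps. Each step is 834 mm wide (x), 271 mm deep (y, the going) and 163 mm tall (the rise). The first step rests on the floor; each subsequent step sits one going further in +y and one rise higher in +z, directly behind and above the previous step with no overlap.

The staircase is on the floor beside the stool on its −x side.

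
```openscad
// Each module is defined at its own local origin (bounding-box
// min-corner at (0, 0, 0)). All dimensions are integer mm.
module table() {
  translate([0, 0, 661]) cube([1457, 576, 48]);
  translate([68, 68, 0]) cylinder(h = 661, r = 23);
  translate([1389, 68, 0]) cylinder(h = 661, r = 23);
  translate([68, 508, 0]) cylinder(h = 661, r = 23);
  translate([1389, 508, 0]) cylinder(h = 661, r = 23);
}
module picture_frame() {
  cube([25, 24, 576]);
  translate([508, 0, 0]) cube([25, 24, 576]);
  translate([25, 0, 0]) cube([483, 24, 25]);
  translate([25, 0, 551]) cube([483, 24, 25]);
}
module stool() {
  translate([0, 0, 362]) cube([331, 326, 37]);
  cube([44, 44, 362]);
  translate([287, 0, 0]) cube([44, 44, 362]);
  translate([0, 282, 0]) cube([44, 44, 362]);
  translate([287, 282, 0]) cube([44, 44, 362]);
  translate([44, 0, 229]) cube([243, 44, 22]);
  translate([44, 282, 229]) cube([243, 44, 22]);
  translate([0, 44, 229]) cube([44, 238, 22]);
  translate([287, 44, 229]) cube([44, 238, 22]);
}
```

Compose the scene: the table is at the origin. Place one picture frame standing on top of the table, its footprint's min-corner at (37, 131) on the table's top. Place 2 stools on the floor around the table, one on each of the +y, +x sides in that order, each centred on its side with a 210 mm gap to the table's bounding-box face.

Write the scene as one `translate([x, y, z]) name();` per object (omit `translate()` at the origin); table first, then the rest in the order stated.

table();
translate([37, 131, 709]) picture_frame();
translate([563, 786, 0]) stool();
translate([1667, 125, 0]) stool();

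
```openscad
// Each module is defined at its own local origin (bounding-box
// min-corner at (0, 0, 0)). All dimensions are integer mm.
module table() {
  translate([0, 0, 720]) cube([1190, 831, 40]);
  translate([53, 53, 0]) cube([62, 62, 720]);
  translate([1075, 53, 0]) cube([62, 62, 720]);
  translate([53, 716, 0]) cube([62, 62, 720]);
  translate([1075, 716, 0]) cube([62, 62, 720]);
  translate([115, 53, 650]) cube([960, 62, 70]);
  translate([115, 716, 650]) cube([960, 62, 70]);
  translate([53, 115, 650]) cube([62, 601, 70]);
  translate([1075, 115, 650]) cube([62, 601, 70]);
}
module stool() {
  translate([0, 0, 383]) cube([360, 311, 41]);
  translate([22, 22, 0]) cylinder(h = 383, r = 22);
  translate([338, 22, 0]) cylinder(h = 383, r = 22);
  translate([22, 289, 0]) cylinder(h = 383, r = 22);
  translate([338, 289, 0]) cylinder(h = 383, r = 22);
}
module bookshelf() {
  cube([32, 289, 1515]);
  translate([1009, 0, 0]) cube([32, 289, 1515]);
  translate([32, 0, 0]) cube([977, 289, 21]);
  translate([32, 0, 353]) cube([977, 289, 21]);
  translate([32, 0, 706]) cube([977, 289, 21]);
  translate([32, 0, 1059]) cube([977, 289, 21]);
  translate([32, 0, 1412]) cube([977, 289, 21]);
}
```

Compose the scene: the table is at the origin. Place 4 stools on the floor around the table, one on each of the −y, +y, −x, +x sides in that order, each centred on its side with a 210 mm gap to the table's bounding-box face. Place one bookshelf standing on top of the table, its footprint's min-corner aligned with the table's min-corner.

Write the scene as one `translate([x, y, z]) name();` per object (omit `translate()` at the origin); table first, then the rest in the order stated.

table();
translate([415, -521, 0]) stool();
translate([415, 1041, 0]) stool();
translate([-570, 260, 0]) stool();
translate([1400, 260, 0]) stool();
translate([0, 0, 760]) bookshelf();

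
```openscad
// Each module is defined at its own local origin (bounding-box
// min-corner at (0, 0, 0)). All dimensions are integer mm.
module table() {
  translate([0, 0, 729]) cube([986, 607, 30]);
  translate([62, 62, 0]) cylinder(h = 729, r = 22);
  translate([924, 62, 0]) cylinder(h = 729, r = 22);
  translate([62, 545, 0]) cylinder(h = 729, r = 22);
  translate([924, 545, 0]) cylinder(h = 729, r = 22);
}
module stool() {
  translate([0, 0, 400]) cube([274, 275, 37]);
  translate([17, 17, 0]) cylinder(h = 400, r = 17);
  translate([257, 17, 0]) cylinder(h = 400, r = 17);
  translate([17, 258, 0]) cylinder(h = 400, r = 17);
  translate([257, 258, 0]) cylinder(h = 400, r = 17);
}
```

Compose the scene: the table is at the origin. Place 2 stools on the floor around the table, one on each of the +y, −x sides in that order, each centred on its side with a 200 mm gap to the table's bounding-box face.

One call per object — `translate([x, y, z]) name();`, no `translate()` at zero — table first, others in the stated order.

table();
translate([356, 807, 0]) stool();
translate([-474, 166, 0]) stool();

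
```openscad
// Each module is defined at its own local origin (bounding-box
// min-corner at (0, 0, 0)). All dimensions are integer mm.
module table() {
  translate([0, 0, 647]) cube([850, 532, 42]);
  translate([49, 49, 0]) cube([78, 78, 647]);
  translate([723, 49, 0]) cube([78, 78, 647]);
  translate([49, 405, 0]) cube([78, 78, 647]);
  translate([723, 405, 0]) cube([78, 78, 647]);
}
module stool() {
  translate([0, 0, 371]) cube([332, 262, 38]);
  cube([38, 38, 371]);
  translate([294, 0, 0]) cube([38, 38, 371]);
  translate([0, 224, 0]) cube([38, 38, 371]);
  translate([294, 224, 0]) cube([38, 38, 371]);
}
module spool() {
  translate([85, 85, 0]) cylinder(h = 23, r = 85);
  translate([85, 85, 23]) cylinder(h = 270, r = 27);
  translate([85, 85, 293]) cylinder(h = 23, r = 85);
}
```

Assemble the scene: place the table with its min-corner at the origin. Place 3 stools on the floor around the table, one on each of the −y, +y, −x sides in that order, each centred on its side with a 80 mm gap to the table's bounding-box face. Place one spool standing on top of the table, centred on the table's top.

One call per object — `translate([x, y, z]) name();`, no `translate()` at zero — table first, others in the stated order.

table();
translate([259, -342, 0]) stool();
translate([259, 612, 0]) stool();
translate([-412, 135, 0]) stool();
translate([340, 181, 689]) spool();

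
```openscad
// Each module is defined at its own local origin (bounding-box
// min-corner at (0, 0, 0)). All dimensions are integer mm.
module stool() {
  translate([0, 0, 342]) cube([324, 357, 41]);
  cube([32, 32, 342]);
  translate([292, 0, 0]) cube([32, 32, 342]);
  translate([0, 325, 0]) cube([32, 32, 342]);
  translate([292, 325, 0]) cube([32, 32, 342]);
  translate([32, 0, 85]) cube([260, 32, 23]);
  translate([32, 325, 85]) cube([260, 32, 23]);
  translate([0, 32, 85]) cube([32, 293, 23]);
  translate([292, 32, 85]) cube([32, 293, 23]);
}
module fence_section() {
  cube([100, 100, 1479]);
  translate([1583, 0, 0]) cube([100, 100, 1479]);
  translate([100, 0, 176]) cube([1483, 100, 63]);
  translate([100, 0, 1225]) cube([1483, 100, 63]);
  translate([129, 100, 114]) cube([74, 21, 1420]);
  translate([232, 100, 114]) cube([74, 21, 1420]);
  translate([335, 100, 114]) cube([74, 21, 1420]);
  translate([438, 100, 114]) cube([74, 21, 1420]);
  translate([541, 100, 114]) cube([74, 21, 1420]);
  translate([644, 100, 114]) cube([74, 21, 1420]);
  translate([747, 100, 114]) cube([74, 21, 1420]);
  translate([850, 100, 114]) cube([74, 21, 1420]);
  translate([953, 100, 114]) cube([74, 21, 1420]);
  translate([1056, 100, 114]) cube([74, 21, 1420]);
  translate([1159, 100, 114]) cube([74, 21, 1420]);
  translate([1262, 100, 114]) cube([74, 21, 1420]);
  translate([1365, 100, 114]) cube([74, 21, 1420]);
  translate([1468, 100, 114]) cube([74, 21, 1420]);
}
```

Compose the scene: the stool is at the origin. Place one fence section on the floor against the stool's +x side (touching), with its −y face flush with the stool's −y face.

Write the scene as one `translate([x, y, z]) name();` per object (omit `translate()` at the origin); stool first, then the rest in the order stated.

stool();
translate([324, 0, 0]) fence_section();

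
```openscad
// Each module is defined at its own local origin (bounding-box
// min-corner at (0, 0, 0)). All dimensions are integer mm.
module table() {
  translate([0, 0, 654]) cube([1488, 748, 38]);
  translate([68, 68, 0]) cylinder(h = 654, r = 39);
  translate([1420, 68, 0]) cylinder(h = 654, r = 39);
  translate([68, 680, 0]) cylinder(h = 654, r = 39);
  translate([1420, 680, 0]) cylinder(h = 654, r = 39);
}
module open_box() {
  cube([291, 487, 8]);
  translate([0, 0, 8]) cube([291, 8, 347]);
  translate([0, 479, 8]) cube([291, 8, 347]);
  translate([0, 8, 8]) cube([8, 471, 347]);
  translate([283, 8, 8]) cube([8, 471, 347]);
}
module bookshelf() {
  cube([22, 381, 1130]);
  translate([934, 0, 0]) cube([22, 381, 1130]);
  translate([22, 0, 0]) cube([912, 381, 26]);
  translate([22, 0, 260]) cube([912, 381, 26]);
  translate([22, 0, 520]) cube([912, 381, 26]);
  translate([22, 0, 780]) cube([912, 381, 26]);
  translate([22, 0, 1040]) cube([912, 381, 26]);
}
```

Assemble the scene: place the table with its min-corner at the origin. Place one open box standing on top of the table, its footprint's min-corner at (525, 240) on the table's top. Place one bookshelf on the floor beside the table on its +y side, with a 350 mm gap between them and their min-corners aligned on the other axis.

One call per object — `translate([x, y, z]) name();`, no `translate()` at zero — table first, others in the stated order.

table();
translate([525, 240, 692]) open_box();
translate([0, 1098, 0]) bookshelf();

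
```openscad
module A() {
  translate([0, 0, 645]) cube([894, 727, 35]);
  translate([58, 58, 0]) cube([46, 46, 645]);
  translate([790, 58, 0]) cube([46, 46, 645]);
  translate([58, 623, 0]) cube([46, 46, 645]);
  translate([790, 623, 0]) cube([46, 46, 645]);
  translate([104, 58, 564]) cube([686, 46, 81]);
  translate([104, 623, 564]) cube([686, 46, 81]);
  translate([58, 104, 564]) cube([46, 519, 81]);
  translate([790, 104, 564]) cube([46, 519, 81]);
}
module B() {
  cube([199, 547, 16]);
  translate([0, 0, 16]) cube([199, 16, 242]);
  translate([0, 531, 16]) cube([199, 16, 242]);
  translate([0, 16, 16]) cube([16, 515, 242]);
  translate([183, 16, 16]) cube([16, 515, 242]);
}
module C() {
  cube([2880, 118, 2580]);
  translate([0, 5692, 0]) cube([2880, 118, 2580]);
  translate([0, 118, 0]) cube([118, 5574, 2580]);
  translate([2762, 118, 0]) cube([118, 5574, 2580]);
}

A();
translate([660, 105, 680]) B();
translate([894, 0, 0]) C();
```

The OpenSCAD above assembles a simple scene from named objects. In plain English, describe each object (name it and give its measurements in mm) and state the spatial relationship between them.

A is a rectangular dining table. The top is 894×727×35 mm with its upper surface at z = 680 mm. It stands on four 46×46 mm square legs, each inset 58 mm from the nearest pair of top edges, running from the floor to the underside of the top. Four apron rails, 46 mm thick and 81 mm tall, run between adjacent legs with their top edges flush with the underside of the top and their outer faces flush with the legs' outer faces.

B is an open storage box with external size 199×547×258 mm and wall thickness 16 mm (the base is also 16 mm thick). The base covers the whole footprint; the four walls stand on the base, with the y-facing walls full-width and the x-facing walls fitting between their inner faces.

C is the wall frame of a small rectangular building: four walls, each 2580 mm tall and 118 mm thick, enclosing a footprint 2880 mm (x) by 5810 mm (y) outside-to-outside, with no floor or roof. The front and back walls (the −y and +y sides) span the full width; the two side walls fit between them.

The open box is on top of the table. The house frame is against the table's +x side, with their −y faces flush.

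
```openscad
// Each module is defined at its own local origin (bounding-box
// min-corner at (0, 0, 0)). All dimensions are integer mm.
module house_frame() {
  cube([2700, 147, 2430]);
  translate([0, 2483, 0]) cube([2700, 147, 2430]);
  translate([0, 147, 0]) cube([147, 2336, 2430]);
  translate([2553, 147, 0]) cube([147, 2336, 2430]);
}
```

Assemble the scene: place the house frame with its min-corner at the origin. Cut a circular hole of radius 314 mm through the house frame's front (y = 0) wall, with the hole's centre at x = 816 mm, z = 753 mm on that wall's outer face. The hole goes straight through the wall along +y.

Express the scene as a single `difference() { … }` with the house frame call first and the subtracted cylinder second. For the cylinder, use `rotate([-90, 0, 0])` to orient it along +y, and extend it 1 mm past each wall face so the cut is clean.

difference() {
  house_frame();
  translate([816, -1, 753]) rotate([-90, 0, 0]) cylinder(h = 149, r = 314);
}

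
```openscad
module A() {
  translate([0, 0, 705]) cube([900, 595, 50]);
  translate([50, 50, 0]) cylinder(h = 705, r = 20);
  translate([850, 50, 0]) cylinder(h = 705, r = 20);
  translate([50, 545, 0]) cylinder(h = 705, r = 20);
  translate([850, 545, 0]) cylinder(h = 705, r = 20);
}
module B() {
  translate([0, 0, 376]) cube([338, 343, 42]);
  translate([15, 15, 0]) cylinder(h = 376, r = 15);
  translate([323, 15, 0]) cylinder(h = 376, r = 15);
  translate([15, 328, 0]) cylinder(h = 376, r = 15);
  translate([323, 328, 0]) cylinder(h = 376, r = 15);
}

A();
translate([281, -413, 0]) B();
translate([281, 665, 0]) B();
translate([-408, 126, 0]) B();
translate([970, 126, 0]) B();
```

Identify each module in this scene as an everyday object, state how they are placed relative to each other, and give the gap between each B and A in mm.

A is a table. B is a stool. Four stools sit around the table at the −y, +y, −x, +x sides. The gap between each stool and the table is 70 mm.

Each stool's nearest face is 70 mm from the table's bounding box.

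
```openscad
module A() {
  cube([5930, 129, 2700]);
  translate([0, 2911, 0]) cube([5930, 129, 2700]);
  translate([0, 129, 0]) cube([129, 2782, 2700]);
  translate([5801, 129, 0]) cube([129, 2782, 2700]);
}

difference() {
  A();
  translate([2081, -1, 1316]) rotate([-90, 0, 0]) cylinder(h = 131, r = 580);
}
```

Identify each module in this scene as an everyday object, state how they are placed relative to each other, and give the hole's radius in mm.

The subtracted cylinder has r = 580 mm.

A is a house frame. The house frame has a circular hole through its front wall. The hole's radius is 580 mm.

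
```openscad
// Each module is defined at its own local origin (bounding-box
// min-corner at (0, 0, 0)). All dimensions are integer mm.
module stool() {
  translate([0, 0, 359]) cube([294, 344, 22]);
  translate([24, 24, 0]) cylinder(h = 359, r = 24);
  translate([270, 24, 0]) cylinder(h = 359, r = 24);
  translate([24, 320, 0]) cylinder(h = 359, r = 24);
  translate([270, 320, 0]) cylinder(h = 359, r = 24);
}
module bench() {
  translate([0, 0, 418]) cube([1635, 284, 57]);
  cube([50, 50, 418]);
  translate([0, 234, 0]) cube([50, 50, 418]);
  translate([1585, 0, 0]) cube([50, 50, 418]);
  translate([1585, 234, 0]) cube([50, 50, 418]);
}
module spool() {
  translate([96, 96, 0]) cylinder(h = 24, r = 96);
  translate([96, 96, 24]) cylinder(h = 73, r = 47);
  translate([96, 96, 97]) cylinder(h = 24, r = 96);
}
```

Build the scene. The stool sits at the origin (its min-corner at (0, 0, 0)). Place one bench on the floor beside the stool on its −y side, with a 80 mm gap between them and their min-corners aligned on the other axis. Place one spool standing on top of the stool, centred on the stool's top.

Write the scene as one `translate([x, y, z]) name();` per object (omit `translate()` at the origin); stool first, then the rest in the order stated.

stool();
translate([0, -364, 0]) bench();
translate([51, 76, 381]) spool();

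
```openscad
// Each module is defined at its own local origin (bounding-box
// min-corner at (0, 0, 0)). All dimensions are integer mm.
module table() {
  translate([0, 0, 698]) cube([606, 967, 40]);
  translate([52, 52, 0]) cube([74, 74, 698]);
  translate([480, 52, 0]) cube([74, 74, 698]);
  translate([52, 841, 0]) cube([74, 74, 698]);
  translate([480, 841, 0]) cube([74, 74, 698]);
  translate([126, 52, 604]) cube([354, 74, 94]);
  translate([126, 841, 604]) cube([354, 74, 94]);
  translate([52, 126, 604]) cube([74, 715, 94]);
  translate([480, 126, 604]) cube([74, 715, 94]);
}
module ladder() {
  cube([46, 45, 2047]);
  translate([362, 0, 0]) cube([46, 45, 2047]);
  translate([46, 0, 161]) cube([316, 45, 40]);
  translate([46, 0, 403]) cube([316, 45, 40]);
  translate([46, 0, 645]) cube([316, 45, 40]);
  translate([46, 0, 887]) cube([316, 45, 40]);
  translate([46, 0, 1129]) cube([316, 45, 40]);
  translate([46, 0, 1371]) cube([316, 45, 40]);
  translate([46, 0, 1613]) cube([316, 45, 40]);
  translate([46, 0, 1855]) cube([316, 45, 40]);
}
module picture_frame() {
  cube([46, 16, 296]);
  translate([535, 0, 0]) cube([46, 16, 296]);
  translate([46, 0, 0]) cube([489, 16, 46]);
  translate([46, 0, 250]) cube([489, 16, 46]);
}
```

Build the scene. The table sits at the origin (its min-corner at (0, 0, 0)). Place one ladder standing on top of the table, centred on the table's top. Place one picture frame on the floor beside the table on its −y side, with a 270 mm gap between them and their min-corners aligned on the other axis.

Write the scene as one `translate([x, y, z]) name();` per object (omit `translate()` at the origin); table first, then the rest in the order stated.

table();
translate([99, 461, 738]) ladder();
translate([0, -286, 0]) picture_frame();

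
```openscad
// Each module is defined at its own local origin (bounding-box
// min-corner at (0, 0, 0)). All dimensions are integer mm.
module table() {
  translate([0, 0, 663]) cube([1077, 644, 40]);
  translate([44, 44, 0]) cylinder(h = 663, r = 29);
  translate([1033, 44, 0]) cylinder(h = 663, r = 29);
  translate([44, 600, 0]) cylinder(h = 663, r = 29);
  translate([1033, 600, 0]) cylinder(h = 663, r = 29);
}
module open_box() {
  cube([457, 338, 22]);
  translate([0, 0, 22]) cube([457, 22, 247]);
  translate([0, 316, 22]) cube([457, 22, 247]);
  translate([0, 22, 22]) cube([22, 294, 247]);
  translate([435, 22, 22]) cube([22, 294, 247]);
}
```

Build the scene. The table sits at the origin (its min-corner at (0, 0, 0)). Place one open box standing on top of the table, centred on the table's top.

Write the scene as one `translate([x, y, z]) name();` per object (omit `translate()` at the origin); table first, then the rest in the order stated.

table();
translate([310, 153, 703]) open_box();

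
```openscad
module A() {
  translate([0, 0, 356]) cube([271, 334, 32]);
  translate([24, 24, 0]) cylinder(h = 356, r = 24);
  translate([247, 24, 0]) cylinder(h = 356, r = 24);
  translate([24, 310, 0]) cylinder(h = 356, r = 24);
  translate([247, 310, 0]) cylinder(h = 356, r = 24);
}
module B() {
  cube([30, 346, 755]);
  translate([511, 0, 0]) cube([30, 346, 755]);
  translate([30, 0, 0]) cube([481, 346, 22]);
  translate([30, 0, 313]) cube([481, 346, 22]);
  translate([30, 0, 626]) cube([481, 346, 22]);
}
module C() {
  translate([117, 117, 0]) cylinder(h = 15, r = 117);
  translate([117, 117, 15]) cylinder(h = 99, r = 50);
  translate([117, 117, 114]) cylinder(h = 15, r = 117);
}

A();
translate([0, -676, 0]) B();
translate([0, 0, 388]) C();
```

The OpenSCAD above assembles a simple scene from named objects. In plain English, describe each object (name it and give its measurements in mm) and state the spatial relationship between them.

A is a four-legged stool. The seat is a 271×334×32 mm slab whose top surface is at z = 388 mm; four round legs, each 48 mm in diameter, run from the floor (z = 0) to the underside of the seat, each leg's axis is inset half a diameter from the nearest pair of seat edges (so the leg's bounding box is flush with the corner).

B is an open bookshelf. Two side panels, each 30 mm thick, 346 mm deep and 755 mm tall, stand 541 mm apart (outside-to-outside). Between them sit 3 shelves, each 22 mm thick and 346 mm deep, spanning the full gap between the sides. The bottom shelf rests on the floor (its underside at z = 0) and the clear gap between one shelf's top and the next shelf's underside is 291 mm.

C is a spool: two coaxial disc flanges of radius 117 mm and thickness 15 mm, joined by a core cylinder of radius 50 mm and height 99 mm. The lower flange rests on z = 0 and the three cylinders share a vertical axis.

The bookshelf is on the floor beside the stool on its −y side. The spool is on top of the stool.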